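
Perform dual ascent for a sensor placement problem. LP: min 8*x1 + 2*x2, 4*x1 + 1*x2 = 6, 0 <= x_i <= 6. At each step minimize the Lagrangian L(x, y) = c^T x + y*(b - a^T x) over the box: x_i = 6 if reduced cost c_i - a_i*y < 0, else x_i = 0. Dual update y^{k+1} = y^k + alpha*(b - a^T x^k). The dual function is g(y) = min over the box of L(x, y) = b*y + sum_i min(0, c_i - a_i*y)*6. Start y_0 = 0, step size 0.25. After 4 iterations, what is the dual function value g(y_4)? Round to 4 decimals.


Dual ascent for LP: min 8*x1 + 2*x2, 4*x1 + 1*x2 = 6, 0 <= x_i <= 6
Step 1: y^k = 0.0, reduced costs: (8.0, 2.0)
  x^k = (0.0, 0.0), subgradient = b - a^T x = 6.0
  y^{k+1} = 0.0 + 0.25*6.0 = 1.5
Step 2: y^k = 1.5, reduced costs: (2.0, 0.5)
  x^k = (0.0, 0.0), subgradient = b - a^T x = 6.0
  y^{k+1} = 1.5 + 0.25*6.0 = 3.0
Step 3: y^k = 3.0, reduced costs: (-4.0, -1.0)
  x^k = (6.0, 6.0), subgradient = b - a^T x = -24.0
  y^{k+1} = 3.0 + 0.25*-24.0 = -3.0
Step 4: y^k = -3.0, reduced costs: (20.0, 5.0)
  x^k = (0.0, 0.0), subgradient = b - a^T x = 6.0
  y^{k+1} = -3.0 + 0.25*6.0 = -1.5
Dual objective at y_4 = -1.5: reduced costs (14.0, 3.5), box minimizer x = (0.0, 0.0)
g(y_4) = b*y + (c1 - a1*y)*x1 + (c2 - a2*y)*x2 = 6*(-1.5) + 14.0*0.0 + 3.5*0.0 = -9.0 + 0.0 + 0.0 = -9.0


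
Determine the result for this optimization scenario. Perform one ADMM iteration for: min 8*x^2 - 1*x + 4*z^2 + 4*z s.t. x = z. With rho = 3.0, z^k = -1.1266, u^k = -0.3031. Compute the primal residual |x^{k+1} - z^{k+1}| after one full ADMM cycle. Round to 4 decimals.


ADMM iteration with rho = 3.0, z^k = -1.1266, u^k = -0.3031
Step 1: x-update.
Minimize 8*x^2 - 1*x + (3.0/2)*(x + 1.1266 - 0.3031)^2
FOC: (2*8 + 3.0)*x = 1 + 3.0*(-1.1266 + 0.3031)
x^{k+1} = -0.0774
Step 2: z-update.
Minimize 4*z^2 + 4*z + (3.0/2)*(-0.0774 - z - 0.3031)^2
FOC: (2*4 + 3.0)*z = -4 + 3.0*(-0.0774 - 0.3031)
z^{k+1} = -0.4674
Step 3: u-update.
u^{k+1} = -0.3031 - 0.0774 + 0.4674 = 0.0869
Step 4: Primal residual = |-0.0774 + 0.4674| = 0.39


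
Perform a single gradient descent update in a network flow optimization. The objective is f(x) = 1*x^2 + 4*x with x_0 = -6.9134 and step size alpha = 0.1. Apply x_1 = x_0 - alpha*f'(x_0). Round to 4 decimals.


We compute the gradient at x_0 and apply the update.
f'(x) = 2*x + 4
f'(-6.9134) = 2*-6.9134 + 4 = -9.8268
x_1 = -6.9134 - 0.1*-9.8268 = -5.9307


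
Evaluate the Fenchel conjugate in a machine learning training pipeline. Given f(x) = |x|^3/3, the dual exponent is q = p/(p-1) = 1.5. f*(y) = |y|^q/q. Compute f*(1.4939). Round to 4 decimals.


The conjugate exponent q satisfies 1/p + 1/q = 1.
p = 3, so q = 3/(3 - 1) = 1.5
|y|^q = 1.4939^1.5 = 1.8259
f*(1.4939) = 1.8259 / 1.5 = 1.2173


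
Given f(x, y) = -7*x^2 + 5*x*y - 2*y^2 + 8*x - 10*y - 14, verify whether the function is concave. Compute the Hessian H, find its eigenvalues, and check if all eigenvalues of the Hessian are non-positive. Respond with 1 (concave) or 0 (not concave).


The Hessian of f(x,y) = -7*x^2 + 5*x*y - 2*y^2 + 8*x - 10*y - 14 is:
H = [[-14, 5], [5, -4]]
Trace = -14 - 4 = -18
Determinant = -14*-4 - (5)^2 = 31
Discriminant = (-18)^2 - 4*31 = 200.0
Eigenvalues: lambda_1 = -16.0711, lambda_2 = -1.9289
The function is concave.

1


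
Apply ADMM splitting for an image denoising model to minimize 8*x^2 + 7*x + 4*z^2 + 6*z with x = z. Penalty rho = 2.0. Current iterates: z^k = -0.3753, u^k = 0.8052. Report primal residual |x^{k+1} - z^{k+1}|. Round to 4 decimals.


ADMM iteration with rho = 2.0, z^k = -0.3753, u^k = 0.8052
Step 1: x-update.
Minimize 8*x^2 + 7*x + (2.0/2)*(x + 0.3753 + 0.8052)^2
FOC: (2*8 + 2.0)*x = -7 + 2.0*(-0.3753 - 0.8052)
x^{k+1} = -0.5201
Step 2: z-update.
Minimize 4*z^2 + 6*z + (2.0/2)*(-0.5201 - z + 0.8052)^2
FOC: (2*4 + 2.0)*z = -6 + 2.0*(-0.5201 + 0.8052)
z^{k+1} = -0.543
Step 3: u-update.
u^{k+1} = 0.8052 - 0.5201 + 0.543 = 0.8281
Step 4: Primal residual = |-0.5201 + 0.543| = 0.0229


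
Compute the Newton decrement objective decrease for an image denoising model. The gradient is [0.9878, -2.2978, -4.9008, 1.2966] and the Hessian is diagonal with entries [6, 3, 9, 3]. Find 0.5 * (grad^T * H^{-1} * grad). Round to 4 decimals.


Step 1: H is diagonal, so H^(-1) * g = [0.1646, -0.7659, -0.5445, 0.4322].
Step 2: g^T H^(-1) g = sum_i g_i^2 / H_ii
  = (0.9878)^2/6 + (-2.2978)^2/3 + (-4.9008)^2/9 + (1.2966)^2/3
  = 0.1626 + 1.76 + 2.6686 + 0.5604 = 5.1516
Step 3: Objective decrease = 0.5 * g^T H^(-1) g = 2.5758


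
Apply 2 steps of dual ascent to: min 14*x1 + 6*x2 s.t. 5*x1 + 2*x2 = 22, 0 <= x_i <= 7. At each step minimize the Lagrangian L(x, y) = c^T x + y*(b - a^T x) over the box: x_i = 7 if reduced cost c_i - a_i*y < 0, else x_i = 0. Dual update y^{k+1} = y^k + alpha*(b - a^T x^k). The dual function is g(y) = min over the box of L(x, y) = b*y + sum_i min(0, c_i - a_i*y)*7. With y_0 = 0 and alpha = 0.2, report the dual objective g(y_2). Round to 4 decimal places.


Dual ascent for LP: min 14*x1 + 6*x2, 5*x1 + 2*x2 = 22, 0 <= x_i <= 7
Step 1: y^k = 0.0, reduced costs: (14.0, 6.0)
  x^k = (0.0, 0.0), subgradient = b - a^T x = 22.0
  y^{k+1} = 0.0 + 0.2*22.0 = 4.4
Step 2: y^k = 4.4, reduced costs: (-8.0, -2.8)
  x^k = (7.0, 7.0), subgradient = b - a^T x = -27.0
  y^{k+1} = 4.4 + 0.2*-27.0 = -1.0
Dual objective at y_2 = -1.0: reduced costs (19.0, 8.0), box minimizer x = (0.0, 0.0)
g(y_2) = b*y + (c1 - a1*y)*x1 + (c2 - a2*y)*x2 = 22*(-1.0) + 19.0*0.0 + 8.0*0.0 = -22.0 + 0.0 + 0.0 = -22.0


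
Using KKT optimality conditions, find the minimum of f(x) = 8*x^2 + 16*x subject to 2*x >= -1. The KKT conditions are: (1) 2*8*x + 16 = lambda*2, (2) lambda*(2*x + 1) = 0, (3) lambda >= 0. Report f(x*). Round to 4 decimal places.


Step 1: Try lambda = 0 (constraint inactive).
x_unc = -16/(2*8) = -1.0
Check: 2*-1.0 = -2.0 < -1 -- violated!
Step 2: Constraint must be active: 2*x = -1
x* = -1/2 = -0.5
lambda = (2*8*(-0.5) + 16)/2 = 4.0
Step 3: Compute optimal value.
f(x*) = 8*(-0.5)^2 + 16*(-0.5) = -6.0


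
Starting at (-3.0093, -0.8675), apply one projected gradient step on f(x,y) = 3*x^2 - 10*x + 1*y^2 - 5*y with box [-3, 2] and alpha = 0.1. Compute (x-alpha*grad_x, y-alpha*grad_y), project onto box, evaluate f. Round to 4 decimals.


Step 1: Compute gradient at (-3.0093, -0.8675).
grad_x = 2*3*-3.0093 - 10 = -28.0558
grad_y = 2*1*-0.8675 - 5 = -6.735
Step 2: Gradient step.
x_raw = -3.0093 - 0.1*-28.0558 = -0.2037
y_raw = -0.8675 - 0.1*-6.735 = -0.194
Step 3: Project onto [-3, 2].
x_proj = clip(-0.2037) = -0.2037
y_proj = clip(-0.194) = -0.194
Step 4: Evaluate f.
f(-0.2037, -0.194) = 3.1693


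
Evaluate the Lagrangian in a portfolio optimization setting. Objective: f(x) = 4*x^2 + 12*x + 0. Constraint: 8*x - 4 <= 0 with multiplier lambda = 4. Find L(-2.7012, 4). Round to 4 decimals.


Step 1: Evaluate f(x).
f(-2.7012) = 4*(-2.7012)^2 + 12*(-2.7012) + 0 = -3.2285
Step 2: Evaluate g(x).
g(-2.7012) = 8*-2.7012 - 4 = -25.6096
Step 3: Compute Lagrangian.
L = -3.2285 + 4*-25.6096 = -105.6669


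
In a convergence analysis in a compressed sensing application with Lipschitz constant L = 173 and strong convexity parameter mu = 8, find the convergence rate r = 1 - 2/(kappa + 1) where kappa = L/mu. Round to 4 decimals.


Step 1: Compute the condition number.
kappa = L/mu = 173/8 = 21.625
Step 2: Compute the convergence rate.
r = 1 - 2/(kappa + 1) = 1 - 2*mu/(L + mu) = (L - mu)/(L + mu) = 165/181 = 0.9116


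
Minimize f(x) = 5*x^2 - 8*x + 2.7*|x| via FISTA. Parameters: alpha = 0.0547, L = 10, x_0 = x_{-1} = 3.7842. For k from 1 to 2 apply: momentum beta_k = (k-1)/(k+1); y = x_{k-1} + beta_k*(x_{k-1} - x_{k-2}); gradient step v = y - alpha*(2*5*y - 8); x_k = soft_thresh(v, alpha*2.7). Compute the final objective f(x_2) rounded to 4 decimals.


FISTA on f(x) = 5*x^2 - 8*x + 2.7*|x|
L = 10, alpha = 0.0547
Iteration 1: beta = 0.0, y = 3.7842 + 0.0*(3.7842 - 3.7842) = 3.7842
  grad(y) = 29.842, v = y - alpha*grad = 2.1518
  prox(v) = soft_thresh(2.1518, 0.1477) = 2.0042
Iteration 2: beta = 0.3333, y = 2.0042 + 0.3333*(2.0042 - 3.7842) = 1.4108
  grad(y) = 6.108, v = y - alpha*grad = 1.0767
  prox(v) = soft_thresh(1.0767, 0.1477) = 0.929
f(x_2) = 5*0.929^2 - 8*0.929 + 2.7*|0.929| = -0.6085


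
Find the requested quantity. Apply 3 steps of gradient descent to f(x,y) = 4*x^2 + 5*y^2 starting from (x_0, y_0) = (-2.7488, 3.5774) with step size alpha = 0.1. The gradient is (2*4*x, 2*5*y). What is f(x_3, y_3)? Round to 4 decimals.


Gradient descent on f(x,y) = 4*x^2 + 5*y^2.
Starting point: (-2.7488, 3.5774), alpha = 0.1
Step 1: grad_x = 2*4*-2.7488 = -21.9904, grad_y = 2*5*3.5774 = 35.774
  x_1 = -2.7488 - 0.1*-21.9904 = -0.5498
  y_1 = 3.5774 - 0.1*35.774 = -0.0
Step 2: grad_x = 2*4*-0.5498 = -4.3981, grad_y = 2*5*-0.0 = -0.0
  x_2 = -0.5498 - 0.1*-4.3981 = -0.11
  y_2 = -0.0 - 0.1*-0.0 = 0.0
Step 3: grad_x = 2*4*-0.11 = -0.8796, grad_y = 2*5*0.0 = 0.0
  x_3 = -0.11 - 0.1*-0.8796 = -0.022
  y_3 = 0.0 - 0.1*0.0 = 0.0
f(-0.022, 0.0) = 4*(-0.022)^2 + 5*0.0^2 = 0.0019


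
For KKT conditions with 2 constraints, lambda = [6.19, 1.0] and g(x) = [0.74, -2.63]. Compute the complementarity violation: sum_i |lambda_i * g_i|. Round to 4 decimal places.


KKT complementary slackness check:
lambda_1 * g_1 = 6.19 * 0.74 = 4.5806
lambda_2 * g_2 = 1.0 * -2.63 = -2.63
Total violation = 4.5806 + 2.63 = 7.2106


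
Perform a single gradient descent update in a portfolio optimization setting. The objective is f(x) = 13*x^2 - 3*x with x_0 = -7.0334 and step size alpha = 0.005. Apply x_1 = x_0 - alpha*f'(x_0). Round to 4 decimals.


We compute the gradient at x_0 and apply the update.
f'(x) = 26*x - 3
f'(-7.0334) = 26*-7.0334 - 3 = -185.8684
x_1 = -7.0334 - 0.005*-185.8684 = -6.1041


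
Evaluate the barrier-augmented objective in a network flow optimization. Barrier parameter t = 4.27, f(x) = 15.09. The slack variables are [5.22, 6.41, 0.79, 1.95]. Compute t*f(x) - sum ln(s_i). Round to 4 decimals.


Step 1: Compute log-barrier.
ln values: [1.6525, 1.8579, -0.2357, 0.6678]
phi = -(1.6525 + 1.8579 - 0.2357 + 0.6678) = -3.9425
Step 2: Compute augmented objective.
t*f(x) = 4.27*15.09 = 64.4343
Total = 64.4343 - 3.9425 = 60.4918


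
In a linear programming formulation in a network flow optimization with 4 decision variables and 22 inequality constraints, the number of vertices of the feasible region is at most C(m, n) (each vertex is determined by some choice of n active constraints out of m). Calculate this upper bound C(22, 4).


Each vertex corresponds to some choice of n active constraints out of m, so the number of vertices is at most C(m, n) = m! / (n!(m-n)!).
m = 22, n = 4
Numerator: 22 * 21 * 20 * 19
Denominator: 4! = 24
C(22, 4) = 7315


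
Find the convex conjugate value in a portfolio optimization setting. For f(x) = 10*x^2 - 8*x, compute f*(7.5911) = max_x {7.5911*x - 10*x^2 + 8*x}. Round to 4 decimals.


f*(y) = sup_x {y*x - a*x^2 - b*x} = sup_x {(y-b)*x - a*x^2}
FOC: (y - b) - 2a*x = 0 => x* = (y - b)/(2a)
x* = (7.5911 + 8)/(2*10) = 0.7796
f*(7.5911) = (y-b)^2/(4a) = (7.5911 + 8)^2/(4*10)
= 243.0824/40 = 6.0771


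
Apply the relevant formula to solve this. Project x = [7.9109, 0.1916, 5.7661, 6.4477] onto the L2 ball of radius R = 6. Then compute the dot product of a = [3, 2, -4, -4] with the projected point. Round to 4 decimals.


Step 1: Compute ||x|| (intermediates to 6 decimals).
||x|| = sqrt(7.9109^2 + 0.1916^2 + 5.7661^2 + 6.4477^2) = 11.723472
Step 2: Project.
Since ||x|| > R, scale = R/||x|| = 6/11.723472 = 0.511794, proj(x) = scale * x
proj(x) = [4.048751, 0.09806, 2.951055, 3.299894]
Step 3: Dot product.
a^T * proj(x) = 3*4.048751 + 2*0.09806 - 4*2.951055 - 4*3.299894 = -12.6614


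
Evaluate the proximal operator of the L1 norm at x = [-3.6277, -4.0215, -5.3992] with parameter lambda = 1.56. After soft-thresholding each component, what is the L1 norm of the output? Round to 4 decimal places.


Soft-thresholding with lambda = 1.56:
prox(-3.6277) = sign(-3.6277)*max(|-3.6277| - 1.56, 0) = -2.0677
prox(-4.0215) = sign(-4.0215)*max(|-4.0215| - 1.56, 0) = -2.4615
prox(-5.3992) = sign(-5.3992)*max(|-5.3992| - 1.56, 0) = -3.8392
prox(x) = [-2.0677, -2.4615, -3.8392]
||prox(x)||_1 = 2.0677 + 2.4615 + 3.8392 = 8.3684


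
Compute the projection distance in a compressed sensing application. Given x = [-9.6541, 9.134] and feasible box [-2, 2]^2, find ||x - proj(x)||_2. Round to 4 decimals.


Project each component onto [-2, 2].
clip(-9.6541) = -2.0, clip(9.134) = 2.0
Projection = [-2.0, 2.0]
Squared diffs: [58.5852, 50.894]
Distance = sqrt(109.4792) = 10.4632


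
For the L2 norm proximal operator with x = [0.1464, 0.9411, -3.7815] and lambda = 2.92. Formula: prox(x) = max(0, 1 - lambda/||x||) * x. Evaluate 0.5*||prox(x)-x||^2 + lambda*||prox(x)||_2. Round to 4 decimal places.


Step 1: Compute ||x||.
||x|| = 3.8996
Step 2: Compute scaling factor.
scale = max(0, 1 - 2.92/3.8996) = 0.2512
Step 3: prox(x) = [0.0368, 0.2364, -0.9499]
||prox(x)|| = 0.9796
Step 4: Proximal objective.
0.5*||prox-x||^2 = 4.2632
lambda*||prox|| = 2.8604
Total = 7.1236


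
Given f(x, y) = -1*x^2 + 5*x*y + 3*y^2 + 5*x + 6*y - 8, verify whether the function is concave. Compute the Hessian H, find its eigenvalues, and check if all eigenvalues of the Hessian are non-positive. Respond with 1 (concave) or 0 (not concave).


The Hessian of f(x,y) = -1*x^2 + 5*x*y + 3*y^2 + 5*x + 6*y - 8 is:
H = [[-2, 5], [5, 6]]
Trace = -2 + 6 = 4
Determinant = -2*6 - (5)^2 = -37
Discriminant = (4)^2 - 4*-37 = 164.0
Eigenvalues: lambda_1 = -4.4031, lambda_2 = 8.4031
The function is not concave.

0


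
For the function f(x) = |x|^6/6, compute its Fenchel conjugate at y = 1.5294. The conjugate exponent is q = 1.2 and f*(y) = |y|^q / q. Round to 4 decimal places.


The conjugate exponent q satisfies 1/p + 1/q = 1.
p = 6, so q = 6/(6 - 1) = 1.2
|y|^q = 1.5294^1.2 = 1.665
f*(1.5294) = 1.665 / 1.2 = 1.3875


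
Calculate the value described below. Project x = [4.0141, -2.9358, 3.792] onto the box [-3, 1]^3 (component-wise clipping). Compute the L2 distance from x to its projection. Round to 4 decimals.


Project each component onto [-3, 1].
clip(4.0141) = 1.0, clip(-2.9358) = -2.9358, clip(3.792) = 1.0
Projection = [1.0, -2.9358, 1.0]
Squared diffs: [9.0848, 0.0, 7.7953]
Distance = sqrt(16.8801) = 4.1085


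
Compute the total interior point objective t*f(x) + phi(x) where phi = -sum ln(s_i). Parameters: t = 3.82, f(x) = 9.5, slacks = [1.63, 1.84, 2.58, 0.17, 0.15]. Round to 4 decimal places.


Step 1: Compute log-barrier.
ln values: [0.4886, 0.6098, 0.9478, -1.772, -1.8971]
phi = -(0.4886 + 0.6098 + 0.9478 - 1.772 - 1.8971) = 1.6229
Step 2: Compute augmented objective.
t*f(x) = 3.82*9.5 = 36.29
Total = 36.29 + 1.6229 = 37.9129


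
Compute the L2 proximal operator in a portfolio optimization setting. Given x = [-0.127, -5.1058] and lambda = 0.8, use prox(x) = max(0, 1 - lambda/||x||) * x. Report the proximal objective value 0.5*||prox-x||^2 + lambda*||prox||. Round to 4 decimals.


Step 1: Compute ||x||.
||x|| = 5.1074
Step 2: Compute scaling factor.
scale = max(0, 1 - 0.8/5.1074) = 0.8434
Step 3: prox(x) = [-0.1071, -4.306]
||prox(x)|| = 4.3074
Step 4: Proximal objective.
0.5*||prox-x||^2 = 0.32
lambda*||prox|| = 3.4459
Total = 3.7659


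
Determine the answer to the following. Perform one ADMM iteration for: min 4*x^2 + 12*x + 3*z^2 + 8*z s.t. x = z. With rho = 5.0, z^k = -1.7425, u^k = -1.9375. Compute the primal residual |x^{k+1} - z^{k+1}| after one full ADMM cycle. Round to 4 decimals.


ADMM iteration with rho = 5.0, z^k = -1.7425, u^k = -1.9375
Step 1: x-update.
Minimize 4*x^2 + 12*x + (5.0/2)*(x + 1.7425 - 1.9375)^2
FOC: (2*4 + 5.0)*x = -12 + 5.0*(-1.7425 + 1.9375)
x^{k+1} = -0.8481
Step 2: z-update.
Minimize 3*z^2 + 8*z + (5.0/2)*(-0.8481 - z - 1.9375)^2
FOC: (2*3 + 5.0)*z = -8 + 5.0*(-0.8481 - 1.9375)
z^{k+1} = -1.9934
Step 3: u-update.
u^{k+1} = -1.9375 - 0.8481 + 1.9934 = -0.7921
Step 4: Primal residual = |-0.8481 + 1.9934| = 1.1454


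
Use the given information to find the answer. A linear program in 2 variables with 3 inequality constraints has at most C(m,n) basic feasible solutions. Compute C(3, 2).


Each vertex corresponds to some choice of n active constraints out of m, so the number of vertices is at most C(m, n) = m! / (n!(m-n)!).
m = 3, n = 2
Numerator: 3 * 2
Denominator: 2! = 2
C(3, 2) = 3


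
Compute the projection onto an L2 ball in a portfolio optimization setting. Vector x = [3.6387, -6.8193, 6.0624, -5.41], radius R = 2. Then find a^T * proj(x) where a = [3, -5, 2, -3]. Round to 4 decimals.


Step 1: Compute ||x|| (intermediates to 6 decimals).
||x|| = sqrt(3.6387^2 + (-6.8193)^2 + 6.0624^2 + (-5.41)^2) = 11.214445
Step 2: Project.
Since ||x|| > R, scale = R/||x|| = 2/11.214445 = 0.178341, proj(x) = scale * x
proj(x) = [0.648929, -1.216161, 1.081174, -0.964825]
Step 3: Dot product.
a^T * proj(x) = 3*0.648929 - 5*(-1.216161) + 2*1.081174 - 3*(-0.964825) = 13.0844


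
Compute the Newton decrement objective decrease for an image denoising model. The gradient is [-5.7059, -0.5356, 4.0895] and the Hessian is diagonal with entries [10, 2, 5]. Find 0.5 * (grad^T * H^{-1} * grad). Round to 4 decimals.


Step 1: H is diagonal, so H^(-1) * g = [-0.5706, -0.2678, 0.8179].
Step 2: g^T H^(-1) g = sum_i g_i^2 / H_ii
  = (-5.7059)^2/10 + (-0.5356)^2/2 + (4.0895)^2/5
  = 3.2557 + 0.1434 + 3.3448 = 6.744
Step 3: Objective decrease = 0.5 * g^T H^(-1) g = 3.372


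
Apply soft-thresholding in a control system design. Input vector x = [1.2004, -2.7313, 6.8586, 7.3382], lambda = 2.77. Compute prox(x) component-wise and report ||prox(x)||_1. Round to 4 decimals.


Soft-thresholding with lambda = 2.77:
prox(1.2004) = sign(1.2004)*max(|1.2004| - 2.77, 0) = 0.0
prox(-2.7313) = sign(-2.7313)*max(|-2.7313| - 2.77, 0) = 0.0
prox(6.8586) = sign(6.8586)*max(|6.8586| - 2.77, 0) = 4.0886
prox(7.3382) = sign(7.3382)*max(|7.3382| - 2.77, 0) = 4.5682
prox(x) = [0.0, 0.0, 4.0886, 4.5682]
||prox(x)||_1 = 0.0 + 0.0 + 4.0886 + 4.5682 = 8.6568


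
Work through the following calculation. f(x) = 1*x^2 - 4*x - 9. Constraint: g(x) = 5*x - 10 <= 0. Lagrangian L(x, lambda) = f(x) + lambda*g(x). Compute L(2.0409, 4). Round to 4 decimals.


Step 1: Evaluate f(x).
f(2.0409) = 1*2.0409^2 - 4*2.0409 - 9 = -12.9983
Step 2: Evaluate g(x).
g(2.0409) = 5*2.0409 - 10 = 0.2045
Step 3: Compute Lagrangian.
L = -12.9983 + 4*0.2045 = -12.1803


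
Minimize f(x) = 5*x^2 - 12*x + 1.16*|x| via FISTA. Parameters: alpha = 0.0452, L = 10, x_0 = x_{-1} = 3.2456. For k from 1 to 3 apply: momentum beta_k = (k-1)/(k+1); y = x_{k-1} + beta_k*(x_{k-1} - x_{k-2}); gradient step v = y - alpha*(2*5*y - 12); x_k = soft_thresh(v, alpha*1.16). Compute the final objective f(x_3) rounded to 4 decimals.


FISTA on f(x) = 5*x^2 - 12*x + 1.16*|x|
L = 10, alpha = 0.0452
Iteration 1: beta = 0.0, y = 3.2456 + 0.0*(3.2456 - 3.2456) = 3.2456
  grad(y) = 20.456, v = y - alpha*grad = 2.321
  prox(v) = soft_thresh(2.321, 0.0524) = 2.2686
Iteration 2: beta = 0.3333, y = 2.2686 + 0.3333*(2.2686 - 3.2456) = 1.9429
  grad(y) = 7.4288, v = y - alpha*grad = 1.6071
  prox(v) = soft_thresh(1.6071, 0.0524) = 1.5547
Iteration 3: beta = 0.5, y = 1.5547 + 0.5*(1.5547 - 2.2686) = 1.1977
  grad(y) = -0.0228, v = y - alpha*grad = 1.1987
  prox(v) = soft_thresh(1.1987, 0.0524) = 1.1463
f(x_3) = 5*1.1463^2 - 12*1.1463 + 1.16*|1.1463| = -5.8559


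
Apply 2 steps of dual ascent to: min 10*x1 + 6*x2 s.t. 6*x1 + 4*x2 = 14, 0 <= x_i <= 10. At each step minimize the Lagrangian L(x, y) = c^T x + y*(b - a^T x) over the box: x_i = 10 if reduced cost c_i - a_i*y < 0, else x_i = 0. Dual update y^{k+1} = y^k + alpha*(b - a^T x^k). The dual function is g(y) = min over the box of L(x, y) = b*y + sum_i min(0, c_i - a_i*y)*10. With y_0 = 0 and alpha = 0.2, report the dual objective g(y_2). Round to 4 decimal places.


Dual ascent for LP: min 10*x1 + 6*x2, 6*x1 + 4*x2 = 14, 0 <= x_i <= 10
Step 1: y^k = 0.0, reduced costs: (10.0, 6.0)
  x^k = (0.0, 0.0), subgradient = b - a^T x = 14.0
  y^{k+1} = 0.0 + 0.2*14.0 = 2.8
Step 2: y^k = 2.8, reduced costs: (-6.8, -5.2)
  x^k = (10.0, 10.0), subgradient = b - a^T x = -86.0
  y^{k+1} = 2.8 + 0.2*-86.0 = -14.4
Dual objective at y_2 = -14.4: reduced costs (96.4, 63.6), box minimizer x = (0.0, 0.0)
g(y_2) = b*y + (c1 - a1*y)*x1 + (c2 - a2*y)*x2 = 14*(-14.4) + 96.4*0.0 + 63.6*0.0 = -201.6 + 0.0 + 0.0 = -201.6


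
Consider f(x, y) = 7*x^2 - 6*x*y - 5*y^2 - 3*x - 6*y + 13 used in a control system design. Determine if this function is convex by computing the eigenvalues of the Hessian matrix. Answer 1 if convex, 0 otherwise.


The Hessian of f(x,y) = 7*x^2 - 6*x*y - 5*y^2 - 3*x - 6*y + 13 is:
H = [[14, -6], [-6, -10]]
Trace = 14 - 10 = 4
Determinant = 14*-10 - (-6)^2 = -176
Discriminant = (4)^2 - 4*-176 = 720.0
Eigenvalues: lambda_1 = -11.4164, lambda_2 = 15.4164
The function is not convex.

0


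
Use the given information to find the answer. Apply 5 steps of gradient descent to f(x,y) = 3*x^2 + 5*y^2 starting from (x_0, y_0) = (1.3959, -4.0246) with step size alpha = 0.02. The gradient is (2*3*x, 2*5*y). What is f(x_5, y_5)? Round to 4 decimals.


Gradient descent on f(x,y) = 3*x^2 + 5*y^2.
Starting point: (1.3959, -4.0246), alpha = 0.02
Step 1: grad_x = 2*3*1.3959 = 8.3754, grad_y = 2*5*-4.0246 = -40.246
  x_1 = 1.3959 - 0.02*8.3754 = 1.2284
  y_1 = -4.0246 - 0.02*-40.246 = -3.2197
Step 2: grad_x = 2*3*1.2284 = 7.3704, grad_y = 2*5*-3.2197 = -32.1968
  x_2 = 1.2284 - 0.02*7.3704 = 1.081
  y_2 = -3.2197 - 0.02*-32.1968 = -2.5757
Step 3: grad_x = 2*3*1.081 = 6.4859, grad_y = 2*5*-2.5757 = -25.7574
  x_3 = 1.081 - 0.02*6.4859 = 0.9513
  y_3 = -2.5757 - 0.02*-25.7574 = -2.0606
Step 4: grad_x = 2*3*0.9513 = 5.7076, grad_y = 2*5*-2.0606 = -20.606
  x_4 = 0.9513 - 0.02*5.7076 = 0.8371
  y_4 = -2.0606 - 0.02*-20.606 = -1.6485
Step 5: grad_x = 2*3*0.8371 = 5.0227, grad_y = 2*5*-1.6485 = -16.4848
  x_5 = 0.8371 - 0.02*5.0227 = 0.7367
  y_5 = -1.6485 - 0.02*-16.4848 = -1.3188
f(0.7367, -1.3188) = 3*0.7367^2 + 5*(-1.3188)^2 = 10.3239


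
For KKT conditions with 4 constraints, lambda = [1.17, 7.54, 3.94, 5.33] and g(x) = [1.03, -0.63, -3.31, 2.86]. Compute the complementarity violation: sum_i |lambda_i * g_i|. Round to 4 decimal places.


KKT complementary slackness check:
lambda_1 * g_1 = 1.17 * 1.03 = 1.2051
lambda_2 * g_2 = 7.54 * -0.63 = -4.7502
lambda_3 * g_3 = 3.94 * -3.31 = -13.0414
lambda_4 * g_4 = 5.33 * 2.86 = 15.2438
Total violation = 1.2051 + 4.7502 + 13.0414 + 15.2438 = 34.2405


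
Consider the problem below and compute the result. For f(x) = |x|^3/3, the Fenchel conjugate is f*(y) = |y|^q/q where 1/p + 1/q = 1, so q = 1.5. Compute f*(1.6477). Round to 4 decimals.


The conjugate exponent q satisfies 1/p + 1/q = 1.
p = 3, so q = 3/(3 - 1) = 1.5
|y|^q = 1.6477^1.5 = 2.115
f*(1.6477) = 2.115 / 1.5 = 1.41


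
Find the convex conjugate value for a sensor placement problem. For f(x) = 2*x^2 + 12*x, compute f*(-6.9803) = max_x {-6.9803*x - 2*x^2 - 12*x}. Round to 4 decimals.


f*(y) = sup_x {y*x - a*x^2 - b*x} = sup_x {(y-b)*x - a*x^2}
FOC: (y - b) - 2a*x = 0 => x* = (y - b)/(2a)
x* = (-6.9803 - 12)/(2*2) = -4.7451
f*(-6.9803) = (y-b)^2/(4a) = (-6.9803 - 12)^2/(4*2)
= 360.2518/8 = 45.0315


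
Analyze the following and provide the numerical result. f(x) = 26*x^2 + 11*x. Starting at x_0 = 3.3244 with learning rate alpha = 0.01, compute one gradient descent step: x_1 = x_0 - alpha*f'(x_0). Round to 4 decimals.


We compute the gradient at x_0 and apply the update.
f'(x) = 52*x + 11
f'(3.3244) = 52*3.3244 + 11 = 183.8688
x_1 = 3.3244 - 0.01*183.8688 = 1.4857


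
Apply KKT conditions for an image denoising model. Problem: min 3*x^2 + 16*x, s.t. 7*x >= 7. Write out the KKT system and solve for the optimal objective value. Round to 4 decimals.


Step 1: Try lambda = 0 (constraint inactive).
x_unc = -16/(2*3) = -2.6667
Check: 7*-2.6667 = -18.6669 < 7 -- violated!
Step 2: Constraint must be active: 7*x = 7
x* = 7/7 = 1.0
lambda = (2*3*1.0 + 16)/7 = 3.1429
Step 3: Compute optimal value.
f(x*) = 3*1.0^2 + 16*1.0 = 19.0


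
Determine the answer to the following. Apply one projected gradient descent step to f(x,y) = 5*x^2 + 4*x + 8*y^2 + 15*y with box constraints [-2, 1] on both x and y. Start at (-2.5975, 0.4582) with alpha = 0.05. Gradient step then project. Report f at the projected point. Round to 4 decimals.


Step 1: Compute gradient at (-2.5975, 0.4582).
grad_x = 2*5*-2.5975 + 4 = -21.975
grad_y = 2*8*0.4582 + 15 = 22.3312
Step 2: Gradient step.
x_raw = -2.5975 - 0.05*-21.975 = -1.4988
y_raw = 0.4582 - 0.05*22.3312 = -0.6584
Step 3: Project onto [-2, 1].
x_proj = clip(-1.4988) = -1.4988
y_proj = clip(-0.6584) = -0.6584
Step 4: Evaluate f.
f(-1.4988, -0.6584) = -1.1716


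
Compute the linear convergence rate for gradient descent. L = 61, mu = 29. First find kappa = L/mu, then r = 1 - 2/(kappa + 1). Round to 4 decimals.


Step 1: Compute the condition number.
kappa = L/mu = 61/29 = 2.1034
Step 2: Compute the convergence rate.
r = 1 - 2/(kappa + 1) = 1 - 2*mu/(L + mu) = (L - mu)/(L + mu) = 32/90 = 0.3556


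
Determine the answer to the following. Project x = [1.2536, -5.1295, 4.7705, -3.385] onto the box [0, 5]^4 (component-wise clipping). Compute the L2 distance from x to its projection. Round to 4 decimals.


Project each component onto [0, 5].
clip(1.2536) = 1.2536, clip(-5.1295) = 0.0, clip(4.7705) = 4.7705, clip(-3.385) = 0.0
Projection = [1.2536, 0.0, 4.7705, 0.0]
Squared diffs: [0.0, 26.3118, 0.0, 11.4582]
Distance = sqrt(37.77) = 6.1457


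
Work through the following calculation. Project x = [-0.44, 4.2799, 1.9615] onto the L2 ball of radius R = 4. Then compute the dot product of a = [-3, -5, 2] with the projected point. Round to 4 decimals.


Step 1: Compute ||x|| (intermediates to 6 decimals).
||x|| = sqrt((-0.44)^2 + 4.2799^2 + 1.9615^2) = 4.728491
Step 2: Project.
Since ||x|| > R, scale = R/||x|| = 4/4.728491 = 0.845936, proj(x) = scale * x
proj(x) = [-0.372212, 3.620521, 1.659303]
Step 3: Dot product.
a^T * proj(x) = -3*(-0.372212) - 5*3.620521 + 2*1.659303 = -13.6674


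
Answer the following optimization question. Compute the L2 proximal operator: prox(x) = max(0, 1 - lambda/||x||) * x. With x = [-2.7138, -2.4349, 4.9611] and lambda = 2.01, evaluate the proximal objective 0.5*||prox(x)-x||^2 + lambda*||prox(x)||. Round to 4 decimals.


Step 1: Compute ||x||.
||x|| = 6.1568
Step 2: Compute scaling factor.
scale = max(0, 1 - 2.01/6.1568) = 0.6735
Step 3: prox(x) = [-1.8278, -1.64, 3.3415]
||prox(x)|| = 4.1468
Step 4: Proximal objective.
0.5*||prox-x||^2 = 2.0201
lambda*||prox|| = 8.3351
Total = 10.3551


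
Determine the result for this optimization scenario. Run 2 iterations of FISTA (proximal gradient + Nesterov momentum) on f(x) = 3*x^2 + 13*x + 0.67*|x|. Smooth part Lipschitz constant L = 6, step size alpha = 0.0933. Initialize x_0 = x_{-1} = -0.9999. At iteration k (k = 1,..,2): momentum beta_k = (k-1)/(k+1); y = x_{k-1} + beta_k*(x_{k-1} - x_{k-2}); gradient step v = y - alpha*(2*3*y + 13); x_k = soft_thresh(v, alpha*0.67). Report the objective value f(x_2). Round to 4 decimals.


FISTA on f(x) = 3*x^2 + 13*x + 0.67*|x|
L = 6, alpha = 0.0933
Iteration 1: beta = 0.0, y = -0.9999 + 0.0*(-0.9999 + 0.9999) = -0.9999
  grad(y) = 7.0006, v = y - alpha*grad = -1.6531
  prox(v) = soft_thresh(-1.6531, 0.0625) = -1.5905
Iteration 2: beta = 0.3333, y = -1.5905 + 0.3333*(-1.5905 + 0.9999) = -1.7874
  grad(y) = 2.2754, v = y - alpha*grad = -1.9997
  prox(v) = soft_thresh(-1.9997, 0.0625) = -1.9372
f(x_2) = 3*(-1.9372)^2 + 13*(-1.9372) + 0.67*|-1.9372| = -12.6275


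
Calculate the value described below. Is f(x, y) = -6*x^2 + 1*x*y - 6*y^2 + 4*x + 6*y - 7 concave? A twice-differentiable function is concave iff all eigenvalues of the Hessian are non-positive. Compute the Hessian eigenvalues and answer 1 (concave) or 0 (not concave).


The Hessian of f(x,y) = -6*x^2 + 1*x*y - 6*y^2 + 4*x + 6*y - 7 is:
H = [[-12, 1], [1, -12]]
Trace = -12 - 12 = -24
Determinant = -12*-12 - (1)^2 = 143
Discriminant = (-24)^2 - 4*143 = 4.0
Eigenvalues: lambda_1 = -13.0, lambda_2 = -11.0
The function is concave.

1


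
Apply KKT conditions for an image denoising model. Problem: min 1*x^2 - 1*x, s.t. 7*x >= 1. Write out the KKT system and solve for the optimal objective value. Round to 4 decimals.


Step 1: Try lambda = 0 (constraint inactive).
Stationarity: 2*1*x - 1 = 0
x* = 1/(2*1) = 0.5
Check constraint: 7*0.5 = 3.5 >= 1 -- satisfied.
Step 2: Compute optimal value.
f(x*) = 1*0.5^2 - 1*0.5 = -0.25


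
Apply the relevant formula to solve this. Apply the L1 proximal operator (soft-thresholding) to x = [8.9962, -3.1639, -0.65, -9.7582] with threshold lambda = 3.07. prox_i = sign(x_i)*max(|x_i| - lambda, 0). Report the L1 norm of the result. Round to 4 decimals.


Soft-thresholding with lambda = 3.07:
prox(8.9962) = sign(8.9962)*max(|8.9962| - 3.07, 0) = 5.9262
prox(-3.1639) = sign(-3.1639)*max(|-3.1639| - 3.07, 0) = -0.0939
prox(-0.65) = sign(-0.65)*max(|-0.65| - 3.07, 0) = 0.0
prox(-9.7582) = sign(-9.7582)*max(|-9.7582| - 3.07, 0) = -6.6882
prox(x) = [5.9262, -0.0939, 0.0, -6.6882]
||prox(x)||_1 = 5.9262 + 0.0939 + 0.0 + 6.6882 = 12.7083


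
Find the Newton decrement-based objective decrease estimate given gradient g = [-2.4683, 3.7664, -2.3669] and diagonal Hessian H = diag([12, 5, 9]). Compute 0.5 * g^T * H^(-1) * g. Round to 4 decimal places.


Step 1: H is diagonal, so H^(-1) * g = [-0.2057, 0.7533, -0.263].
Step 2: g^T H^(-1) g = sum_i g_i^2 / H_ii
  = (-2.4683)^2/12 + (3.7664)^2/5 + (-2.3669)^2/9
  = 0.5077 + 2.8372 + 0.6225 = 3.9673
Step 3: Objective decrease = 0.5 * g^T H^(-1) g = 1.9837


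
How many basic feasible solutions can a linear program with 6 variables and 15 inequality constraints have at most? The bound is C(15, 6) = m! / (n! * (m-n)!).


Each vertex corresponds to some choice of n active constraints out of m, so the number of vertices is at most C(m, n) = m! / (n!(m-n)!).
m = 15, n = 6
Numerator: 15 * 14 * 13 * 12 * 11 * 10
Denominator: 6! = 720
C(15, 6) = 5005


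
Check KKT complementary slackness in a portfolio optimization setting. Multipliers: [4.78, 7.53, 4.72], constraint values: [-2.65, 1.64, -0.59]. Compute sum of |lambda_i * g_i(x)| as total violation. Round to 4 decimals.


KKT complementary slackness check:
lambda_1 * g_1 = 4.78 * -2.65 = -12.667
lambda_2 * g_2 = 7.53 * 1.64 = 12.3492
lambda_3 * g_3 = 4.72 * -0.59 = -2.7848
Total violation = 12.667 + 12.3492 + 2.7848 = 27.801


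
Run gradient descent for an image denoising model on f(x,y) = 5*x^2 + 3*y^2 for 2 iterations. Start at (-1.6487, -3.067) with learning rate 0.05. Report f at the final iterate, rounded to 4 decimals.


Gradient descent on f(x,y) = 5*x^2 + 3*y^2.
Starting point: (-1.6487, -3.067), alpha = 0.05
Step 1: grad_x = 2*5*-1.6487 = -16.487, grad_y = 2*3*-3.067 = -18.402
  x_1 = -1.6487 - 0.05*-16.487 = -0.8244
  y_1 = -3.067 - 0.05*-18.402 = -2.1469
Step 2: grad_x = 2*5*-0.8244 = -8.2435, grad_y = 2*3*-2.1469 = -12.8814
  x_2 = -0.8244 - 0.05*-8.2435 = -0.4122
  y_2 = -2.1469 - 0.05*-12.8814 = -1.5028
f(-0.4122, -1.5028) = 5*(-0.4122)^2 + 3*(-1.5028)^2 = 7.6249


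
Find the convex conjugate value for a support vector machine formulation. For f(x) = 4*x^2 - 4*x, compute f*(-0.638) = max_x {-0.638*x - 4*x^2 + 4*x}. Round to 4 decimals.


f*(y) = sup_x {y*x - a*x^2 - b*x} = sup_x {(y-b)*x - a*x^2}
FOC: (y - b) - 2a*x = 0 => x* = (y - b)/(2a)
x* = (-0.638 + 4)/(2*4) = 0.4203
f*(-0.638) = (y-b)^2/(4a) = (-0.638 + 4)^2/(4*4)
= 11.303/16 = 0.7064


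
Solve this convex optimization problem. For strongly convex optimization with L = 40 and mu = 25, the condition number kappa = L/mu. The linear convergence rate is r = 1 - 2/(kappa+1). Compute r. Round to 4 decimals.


Step 1: Compute the condition number.
kappa = L/mu = 40/25 = 1.6
Step 2: Compute the convergence rate.
r = 1 - 2/(kappa + 1) = 1 - 2*mu/(L + mu) = (L - mu)/(L + mu) = 15/65 = 0.2308


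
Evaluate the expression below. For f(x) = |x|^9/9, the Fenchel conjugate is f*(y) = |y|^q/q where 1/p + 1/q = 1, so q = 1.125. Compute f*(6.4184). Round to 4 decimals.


The conjugate exponent q satisfies 1/p + 1/q = 1.
p = 9, so q = 9/(9 - 1) = 1.125
|y|^q = 6.4184^1.125 = 8.0976
f*(6.4184) = 8.0976 / 1.125 = 7.1978


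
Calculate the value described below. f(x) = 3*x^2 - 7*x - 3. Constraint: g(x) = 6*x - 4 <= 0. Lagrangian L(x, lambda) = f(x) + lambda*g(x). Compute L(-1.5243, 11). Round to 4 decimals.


Step 1: Evaluate f(x).
f(-1.5243) = 3*(-1.5243)^2 - 7*(-1.5243) - 3 = 14.6406
Step 2: Evaluate g(x).
g(-1.5243) = 6*-1.5243 - 4 = -13.1458
Step 3: Compute Lagrangian.
L = 14.6406 + 11*-13.1458 = -129.9632


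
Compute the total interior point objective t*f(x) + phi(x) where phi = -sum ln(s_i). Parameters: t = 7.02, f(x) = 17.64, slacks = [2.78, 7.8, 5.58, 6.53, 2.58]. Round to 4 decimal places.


Step 1: Compute log-barrier.
ln values: [1.0225, 2.0541, 1.7192, 1.8764, 0.9478]
phi = -(1.0225 + 2.0541 + 1.7192 + 1.8764 + 0.9478) = -7.62
Step 2: Compute augmented objective.
t*f(x) = 7.02*17.64 = 123.8328
Total = 123.8328 - 7.62 = 116.2128


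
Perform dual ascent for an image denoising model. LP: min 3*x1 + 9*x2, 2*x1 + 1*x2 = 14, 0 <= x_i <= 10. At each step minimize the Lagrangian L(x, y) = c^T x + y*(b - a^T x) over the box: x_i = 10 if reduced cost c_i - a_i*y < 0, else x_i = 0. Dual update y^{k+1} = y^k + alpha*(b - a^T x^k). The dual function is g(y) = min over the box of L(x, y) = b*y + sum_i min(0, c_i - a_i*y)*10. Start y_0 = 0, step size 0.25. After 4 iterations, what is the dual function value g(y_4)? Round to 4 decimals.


Dual ascent for LP: min 3*x1 + 9*x2, 2*x1 + 1*x2 = 14, 0 <= x_i <= 10
Step 1: y^k = 0.0, reduced costs: (3.0, 9.0)
  x^k = (0.0, 0.0), subgradient = b - a^T x = 14.0
  y^{k+1} = 0.0 + 0.25*14.0 = 3.5
Step 2: y^k = 3.5, reduced costs: (-4.0, 5.5)
  x^k = (10.0, 0.0), subgradient = b - a^T x = -6.0
  y^{k+1} = 3.5 + 0.25*-6.0 = 2.0
Step 3: y^k = 2.0, reduced costs: (-1.0, 7.0)
  x^k = (10.0, 0.0), subgradient = b - a^T x = -6.0
  y^{k+1} = 2.0 + 0.25*-6.0 = 0.5
Step 4: y^k = 0.5, reduced costs: (2.0, 8.5)
  x^k = (0.0, 0.0), subgradient = b - a^T x = 14.0
  y^{k+1} = 0.5 + 0.25*14.0 = 4.0
Dual objective at y_4 = 4.0: reduced costs (-5.0, 5.0), box minimizer x = (10.0, 0.0)
g(y_4) = b*y + (c1 - a1*y)*x1 + (c2 - a2*y)*x2 = 14*4.0 + (-5.0)*10.0 + 5.0*0.0 = 56.0 - 50.0 + 0.0 = 6.0


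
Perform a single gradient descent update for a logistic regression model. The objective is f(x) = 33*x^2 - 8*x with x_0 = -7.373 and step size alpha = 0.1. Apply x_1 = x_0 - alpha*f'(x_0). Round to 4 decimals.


We compute the gradient at x_0 and apply the update.
f'(x) = 66*x - 8
f'(-7.373) = 66*-7.373 - 8 = -494.618
x_1 = -7.373 - 0.1*-494.618 = 42.0888


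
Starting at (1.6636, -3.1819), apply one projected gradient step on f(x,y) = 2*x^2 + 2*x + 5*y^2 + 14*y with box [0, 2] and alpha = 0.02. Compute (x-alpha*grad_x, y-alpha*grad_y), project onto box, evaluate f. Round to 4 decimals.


Step 1: Compute gradient at (1.6636, -3.1819).
grad_x = 2*2*1.6636 + 2 = 8.6544
grad_y = 2*5*-3.1819 + 14 = -17.819
Step 2: Gradient step.
x_raw = 1.6636 - 0.02*8.6544 = 1.4905
y_raw = -3.1819 - 0.02*-17.819 = -2.8255
Step 3: Project onto [0, 2].
x_proj = clip(1.4905) = 1.4905
y_proj = clip(-2.8255) = 0.0
Step 4: Evaluate f.
f(1.4905, 0.0) = 7.4243


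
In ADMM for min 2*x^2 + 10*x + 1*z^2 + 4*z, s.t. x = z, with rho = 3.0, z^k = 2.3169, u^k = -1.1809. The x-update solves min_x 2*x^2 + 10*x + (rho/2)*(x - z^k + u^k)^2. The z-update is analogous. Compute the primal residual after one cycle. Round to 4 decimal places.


ADMM iteration with rho = 3.0, z^k = 2.3169, u^k = -1.1809
Step 1: x-update.
Minimize 2*x^2 + 10*x + (3.0/2)*(x - 2.3169 - 1.1809)^2
FOC: (2*2 + 3.0)*x = -10 + 3.0*(2.3169 + 1.1809)
x^{k+1} = 0.0705
Step 2: z-update.
Minimize 1*z^2 + 4*z + (3.0/2)*(0.0705 - z - 1.1809)^2
FOC: (2*1 + 3.0)*z = -4 + 3.0*(0.0705 - 1.1809)
z^{k+1} = -1.4662
Step 3: u-update.
u^{k+1} = -1.1809 + 0.0705 + 1.4662 = 0.3558
Step 4: Primal residual = |0.0705 + 1.4662| = 1.5367


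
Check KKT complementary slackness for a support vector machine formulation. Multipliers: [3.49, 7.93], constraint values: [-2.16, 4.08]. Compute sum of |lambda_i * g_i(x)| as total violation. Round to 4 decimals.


KKT complementary slackness check:
lambda_1 * g_1 = 3.49 * -2.16 = -7.5384
lambda_2 * g_2 = 7.93 * 4.08 = 32.3544
Total violation = 7.5384 + 32.3544 = 39.8928


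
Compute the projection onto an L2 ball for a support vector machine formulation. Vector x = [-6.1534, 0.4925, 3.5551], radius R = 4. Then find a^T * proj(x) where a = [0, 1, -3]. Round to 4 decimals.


Step 1: Compute ||x|| (intermediates to 6 decimals).
||x|| = sqrt((-6.1534)^2 + 0.4925^2 + 3.5551^2) = 7.123596
Step 2: Project.
Since ||x|| > R, scale = R/||x|| = 4/7.123596 = 0.561514, proj(x) = scale * x
proj(x) = [-3.45522, 0.276546, 1.996238]
Step 3: Dot product.
a^T * proj(x) = 0*(-3.45522) + 1*0.276546 - 3*1.996238 = -5.7122


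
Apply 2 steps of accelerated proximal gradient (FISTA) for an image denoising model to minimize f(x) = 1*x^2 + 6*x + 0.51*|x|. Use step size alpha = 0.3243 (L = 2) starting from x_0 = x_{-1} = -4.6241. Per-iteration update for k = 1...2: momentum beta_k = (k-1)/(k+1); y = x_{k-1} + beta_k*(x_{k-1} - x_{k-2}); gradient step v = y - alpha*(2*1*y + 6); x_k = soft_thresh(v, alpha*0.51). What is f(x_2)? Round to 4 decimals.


FISTA on f(x) = 1*x^2 + 6*x + 0.51*|x|
L = 2, alpha = 0.3243
Iteration 1: beta = 0.0, y = -4.6241 + 0.0*(-4.6241 + 4.6241) = -4.6241
  grad(y) = -3.2482, v = y - alpha*grad = -3.5707
  prox(v) = soft_thresh(-3.5707, 0.1654) = -3.4053
Iteration 2: beta = 0.3333, y = -3.4053 + 0.3333*(-3.4053 + 4.6241) = -2.9991
  grad(y) = 0.0019, v = y - alpha*grad = -2.9997
  prox(v) = soft_thresh(-2.9997, 0.1654) = -2.8343
f(x_2) = 1*(-2.8343)^2 + 6*(-2.8343) + 0.51*|-2.8343| = -7.5271


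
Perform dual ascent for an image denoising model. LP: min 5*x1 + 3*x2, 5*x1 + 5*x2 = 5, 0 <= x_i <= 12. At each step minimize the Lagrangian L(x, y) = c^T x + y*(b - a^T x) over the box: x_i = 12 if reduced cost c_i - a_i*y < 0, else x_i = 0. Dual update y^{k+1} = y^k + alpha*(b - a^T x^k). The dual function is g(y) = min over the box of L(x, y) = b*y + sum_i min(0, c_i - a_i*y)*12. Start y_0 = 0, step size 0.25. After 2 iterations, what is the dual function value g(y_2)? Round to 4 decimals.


Dual ascent for LP: min 5*x1 + 3*x2, 5*x1 + 5*x2 = 5, 0 <= x_i <= 12
Step 1: y^k = 0.0, reduced costs: (5.0, 3.0)
  x^k = (0.0, 0.0), subgradient = b - a^T x = 5.0
  y^{k+1} = 0.0 + 0.25*5.0 = 1.25
Step 2: y^k = 1.25, reduced costs: (-1.25, -3.25)
  x^k = (12.0, 12.0), subgradient = b - a^T x = -115.0
  y^{k+1} = 1.25 + 0.25*-115.0 = -27.5
Dual objective at y_2 = -27.5: reduced costs (142.5, 140.5), box minimizer x = (0.0, 0.0)
g(y_2) = b*y + (c1 - a1*y)*x1 + (c2 - a2*y)*x2 = 5*(-27.5) + 142.5*0.0 + 140.5*0.0 = -137.5 + 0.0 + 0.0 = -137.5


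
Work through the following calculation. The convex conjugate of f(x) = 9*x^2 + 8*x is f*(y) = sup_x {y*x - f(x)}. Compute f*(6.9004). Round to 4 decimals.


f*(y) = sup_x {y*x - a*x^2 - b*x} = sup_x {(y-b)*x - a*x^2}
FOC: (y - b) - 2a*x = 0 => x* = (y - b)/(2a)
x* = (6.9004 - 8)/(2*9) = -0.0611
f*(6.9004) = (y-b)^2/(4a) = (6.9004 - 8)^2/(4*9)
= 1.2091/36 = 0.0336


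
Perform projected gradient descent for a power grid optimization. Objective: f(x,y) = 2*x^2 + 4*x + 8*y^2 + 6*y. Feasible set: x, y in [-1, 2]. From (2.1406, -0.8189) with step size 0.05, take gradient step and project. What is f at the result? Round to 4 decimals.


Step 1: Compute gradient at (2.1406, -0.8189).
grad_x = 2*2*2.1406 + 4 = 12.5624
grad_y = 2*8*-0.8189 + 6 = -7.1024
Step 2: Gradient step.
x_raw = 2.1406 - 0.05*12.5624 = 1.5125
y_raw = -0.8189 - 0.05*-7.1024 = -0.4638
Step 3: Project onto [-1, 2].
x_proj = clip(1.5125) = 1.5125
y_proj = clip(-0.4638) = -0.4638
Step 4: Evaluate f.
f(1.5125, -0.4638) = 9.5632


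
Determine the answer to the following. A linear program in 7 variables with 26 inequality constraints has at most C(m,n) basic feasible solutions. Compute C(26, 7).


Each vertex corresponds to some choice of n active constraints out of m, so the number of vertices is at most C(m, n) = m! / (n!(m-n)!).
m = 26, n = 7
Numerator: 26 * 25 * 24 * 23 * 22 * 21 * 20
Denominator: 7! = 5040
C(26, 7) = 657800
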